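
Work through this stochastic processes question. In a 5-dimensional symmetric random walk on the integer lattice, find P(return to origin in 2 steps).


P(return in 2 steps) = P(reverse first step) = 1/(2d)
= 1/10
= 0.1000

0.1000


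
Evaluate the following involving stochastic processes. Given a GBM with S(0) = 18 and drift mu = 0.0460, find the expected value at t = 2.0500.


E[S(t)] = S(0) * exp(mu * t)
= 18 * exp(0.0460 * 2.0500)
= 18 * 1.0989
= 19.7800

19.7800


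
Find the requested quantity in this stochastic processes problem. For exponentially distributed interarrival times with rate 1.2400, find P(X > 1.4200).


P(X > t) = exp(-lambda * t)
= exp(-1.2400 * 1.4200)
= exp(-1.7608) = 0.1719

0.1719


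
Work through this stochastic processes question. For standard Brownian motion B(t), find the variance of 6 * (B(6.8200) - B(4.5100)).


Var(alpha*(B(t)-B(s))) = alpha^2 * (t-s)
= 6^2 * (6.8200 - 4.5100)
= 36 * 2.3100
= 83.1600

83.1600


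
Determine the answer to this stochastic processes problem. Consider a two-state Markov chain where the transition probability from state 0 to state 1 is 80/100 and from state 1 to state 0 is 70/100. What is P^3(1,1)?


Computing P^3 by matrix multiplication.
P = [[0.2000, 0.8000], [0.7000, 0.3000]]
After raising P to the power 3:
P^3(1,1) = 0.4750

0.4750


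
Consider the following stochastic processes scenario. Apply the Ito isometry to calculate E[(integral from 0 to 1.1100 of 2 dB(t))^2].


By Ito isometry: E[(int f dB)^2] = int f^2 dt
= 2^2 * 1.1100
= 4 * 1.1100 = 4.4400

4.4400


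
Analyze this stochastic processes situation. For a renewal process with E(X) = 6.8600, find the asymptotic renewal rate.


Long-run renewal rate = 1/E(X)
= 1/6.8600
= 0.1458

0.1458


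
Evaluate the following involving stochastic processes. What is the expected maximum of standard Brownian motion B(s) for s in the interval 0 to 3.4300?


E(max B(s)) = sqrt(2t/pi)
= sqrt(2*3.4300/pi)
= sqrt(2.1836)
= 1.4777

1.4777


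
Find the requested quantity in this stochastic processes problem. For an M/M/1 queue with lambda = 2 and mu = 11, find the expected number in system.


rho = 2/11 = 0.1818
L = rho/(1-rho)
= 0.1818/0.8182
= 0.2222

0.2222


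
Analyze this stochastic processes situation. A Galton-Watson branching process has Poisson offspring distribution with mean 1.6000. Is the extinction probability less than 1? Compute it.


Since mu = 1.6000 > 1, extinction prob q < 1.
Solve s = exp(mu*(s-1)) iteratively.
q = 0.3580

0.3580


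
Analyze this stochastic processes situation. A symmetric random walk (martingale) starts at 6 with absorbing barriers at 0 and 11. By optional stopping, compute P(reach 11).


By optional stopping theorem: E(M at tau) = M(0) = 6
P(hit 11)*11 + P(hit 0)*0 = 6
P(hit 11) = (6 - 0)/(11 - 0) = 6/11 = 0.5455

0.5455


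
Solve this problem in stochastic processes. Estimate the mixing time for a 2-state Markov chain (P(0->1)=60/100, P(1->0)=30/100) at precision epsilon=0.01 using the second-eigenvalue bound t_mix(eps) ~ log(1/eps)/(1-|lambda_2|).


lambda_2 = |1 - p01 - p10| = |1 - 0.6000 - 0.3000| = 0.1000
t_mix ~ log(1/eps)/(1 - |lambda_2|)
= log(100)/(1 - 0.1000) = 4.6052/0.9000
= 5.1169

5.1169


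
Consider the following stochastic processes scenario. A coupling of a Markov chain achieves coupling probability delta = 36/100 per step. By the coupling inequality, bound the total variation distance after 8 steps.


TV distance bound <= (1-delta)^n
= (1 - 0.3600)^8
= 0.6400^8
= 0.0281

0.0281


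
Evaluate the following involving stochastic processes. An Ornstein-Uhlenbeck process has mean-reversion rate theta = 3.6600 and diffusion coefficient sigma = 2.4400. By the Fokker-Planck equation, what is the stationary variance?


Stationary variance = sigma^2 / (2*theta)
= 2.4400^2 / (2*3.6600)
= 5.9536 / 7.3200
= 0.8133

0.8133


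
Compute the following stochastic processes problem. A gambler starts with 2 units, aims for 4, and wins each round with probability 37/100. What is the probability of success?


Gambler's ruin formula:
r = q/p = 0.6300/0.3700 = 1.7027
P(win) = (1 - r^i)/(1 - r^N)
= (1 - 1.7027^2)/(1 - 1.7027^4)
= 0.2565

0.2565


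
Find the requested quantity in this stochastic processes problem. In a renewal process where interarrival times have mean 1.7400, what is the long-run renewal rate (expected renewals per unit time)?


Long-run renewal rate = 1/E(X)
= 1/1.7400
= 0.5747

0.5747


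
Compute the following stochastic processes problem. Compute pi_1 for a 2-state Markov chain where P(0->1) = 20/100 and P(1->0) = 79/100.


Stationary distribution: pi_0 = p10/(p01+p10), pi_1 = p01/(p01+p10)
p01 = 0.2000, p10 = 0.7900
pi_1 = 0.2020

0.2020


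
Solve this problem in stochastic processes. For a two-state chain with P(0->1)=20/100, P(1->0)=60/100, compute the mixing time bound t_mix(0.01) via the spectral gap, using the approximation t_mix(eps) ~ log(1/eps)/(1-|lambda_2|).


lambda_2 = |1 - p01 - p10| = |1 - 0.2000 - 0.6000| = 0.2000
t_mix ~ log(1/eps)/(1 - |lambda_2|)
= log(100)/(1 - 0.2000) = 4.6052/0.8000
= 5.7565

5.7565


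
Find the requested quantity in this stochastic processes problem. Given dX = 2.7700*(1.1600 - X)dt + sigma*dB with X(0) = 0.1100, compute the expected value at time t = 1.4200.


E[X(t)] = mu + (X(0) - mu)*exp(-theta*t)
= 1.1600 + (0.1100 - 1.1600)*exp(-2.7700*1.4200)
= 1.1600 + -1.0500 * 0.0196
= 1.1394

1.1394


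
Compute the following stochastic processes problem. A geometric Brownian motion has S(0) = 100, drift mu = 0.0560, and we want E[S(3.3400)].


E[S(t)] = S(0) * exp(mu * t)
= 100 * exp(0.0560 * 3.3400)
= 100 * 1.2057
= 120.5676

120.5676


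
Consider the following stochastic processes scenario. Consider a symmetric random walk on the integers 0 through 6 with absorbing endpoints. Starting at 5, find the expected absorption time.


For symmetric RW on 0,...,N with absorbing barriers, E(i) = i*(N-i)
E(5) = 5 * 1 = 5

5


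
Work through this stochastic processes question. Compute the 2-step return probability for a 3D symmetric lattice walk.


P(return in 2 steps) = P(reverse first step) = 1/(2d)
= 1/6
= 0.1667

0.1667


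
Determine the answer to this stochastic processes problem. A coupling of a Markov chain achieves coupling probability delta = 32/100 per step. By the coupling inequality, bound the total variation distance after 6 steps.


TV distance bound <= (1-delta)^n
= (1 - 0.3200)^6
= 0.6800^6
= 0.0989

0.0989


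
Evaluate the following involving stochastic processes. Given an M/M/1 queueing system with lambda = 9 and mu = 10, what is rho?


rho = lambda/mu
= 9/10
= 0.9000

0.9000


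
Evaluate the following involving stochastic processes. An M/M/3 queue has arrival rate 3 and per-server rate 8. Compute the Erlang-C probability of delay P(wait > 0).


a = lambda/mu = 0.3750
rho = a/c = 0.1250
Erlang-C formula applied:
C(c,a) = 0.0069

0.0069


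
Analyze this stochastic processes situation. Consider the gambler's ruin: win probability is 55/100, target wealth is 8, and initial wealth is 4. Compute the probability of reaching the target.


Gambler's ruin formula:
r = q/p = 0.4500/0.5500 = 0.8182
P(win) = (1 - r^i)/(1 - r^N)
= (1 - 0.8182^4)/(1 - 0.8182^8)
= 0.6905

0.6905


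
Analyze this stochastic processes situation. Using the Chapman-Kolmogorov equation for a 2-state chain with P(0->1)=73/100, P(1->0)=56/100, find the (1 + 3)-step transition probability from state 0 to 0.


P^4 = P^1 * P^3
Computing via matrix multiplication of the transition matrix.
Entry (0,0) of P^4 = 0.4381

0.4381


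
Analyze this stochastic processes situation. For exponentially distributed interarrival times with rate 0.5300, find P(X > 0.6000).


P(X > t) = exp(-lambda * t)
= exp(-0.5300 * 0.6000)
= exp(-0.3180) = 0.7276

0.7276


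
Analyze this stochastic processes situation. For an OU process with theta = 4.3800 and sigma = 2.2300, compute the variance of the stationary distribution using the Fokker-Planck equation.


Stationary variance = sigma^2 / (2*theta)
= 2.2300^2 / (2*4.3800)
= 4.9729 / 8.7600
= 0.5677

0.5677


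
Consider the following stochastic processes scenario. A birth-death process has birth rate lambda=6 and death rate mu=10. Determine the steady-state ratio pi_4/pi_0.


For birth-death process, pi_n/pi_0 = (lambda/mu)^n
= (6/10)^4
= 0.1296

0.1296


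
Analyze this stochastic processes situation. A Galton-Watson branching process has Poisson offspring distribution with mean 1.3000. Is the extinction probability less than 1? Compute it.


Since mu = 1.3000 > 1, extinction prob q < 1.
Solve s = exp(mu*(s-1)) iteratively.
q = 0.5770

0.5770


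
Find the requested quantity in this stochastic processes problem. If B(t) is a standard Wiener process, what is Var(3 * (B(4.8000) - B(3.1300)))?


Var(alpha*(B(t)-B(s))) = alpha^2 * (t-s)
= 3^2 * (4.8000 - 3.1300)
= 9 * 1.6700
= 15.0300

15.0300


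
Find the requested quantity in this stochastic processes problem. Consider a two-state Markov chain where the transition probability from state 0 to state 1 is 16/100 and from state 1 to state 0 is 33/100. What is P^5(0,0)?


Computing P^5 by matrix multiplication.
P = [[0.8400, 0.1600], [0.3300, 0.6700]]
After raising P to the power 5:
P^5(0,0) = 0.6847

0.6847


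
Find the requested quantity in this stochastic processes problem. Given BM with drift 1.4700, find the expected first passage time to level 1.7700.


Expected first passage time = a/mu
= 1.7700/1.4700
= 1.2041

1.2041


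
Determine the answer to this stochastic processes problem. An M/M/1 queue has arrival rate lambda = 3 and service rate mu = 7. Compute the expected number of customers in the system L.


rho = 3/7 = 0.4286
L = rho/(1-rho)
= 0.4286/0.5714
= 0.7500

0.7500


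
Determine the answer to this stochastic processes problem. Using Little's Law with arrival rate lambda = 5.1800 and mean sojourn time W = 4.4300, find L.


Little's Law: L = lambda * W
= 5.1800 * 4.4300
= 22.9474

22.9474


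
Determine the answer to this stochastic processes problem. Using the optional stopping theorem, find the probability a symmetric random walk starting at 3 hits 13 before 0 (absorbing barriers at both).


By optional stopping theorem: E(M at tau) = M(0) = 3
P(hit 13)*13 + P(hit 0)*0 = 3
P(hit 13) = (3 - 0)/(13 - 0) = 3/13 = 0.2308

0.2308


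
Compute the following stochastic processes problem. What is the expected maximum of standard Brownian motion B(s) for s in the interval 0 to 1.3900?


E(max B(s)) = sqrt(2t/pi)
= sqrt(2*1.3900/pi)
= sqrt(0.8849)
= 0.9407

0.9407


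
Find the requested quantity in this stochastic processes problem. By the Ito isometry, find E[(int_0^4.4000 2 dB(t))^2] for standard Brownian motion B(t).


By Ito isometry: E[(int f dB)^2] = int f^2 dt
= 2^2 * 4.4000
= 4 * 4.4000 = 17.6000

17.6000


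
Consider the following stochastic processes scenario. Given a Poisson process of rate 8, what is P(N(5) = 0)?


P(N(t)=k) = (lambda*t)^k * exp(-lambda*t) / k!
lambda*t = 40
= 40^0 * exp(-40) / 0!
= 1 * 4.2484e-18 / 1
= 4.2484e-18

4.2484e-18


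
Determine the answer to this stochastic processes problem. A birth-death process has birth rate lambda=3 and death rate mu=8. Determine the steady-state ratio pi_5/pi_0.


For birth-death process, pi_n/pi_0 = (lambda/mu)^n
= (3/8)^5
= 0.0074

0.0074


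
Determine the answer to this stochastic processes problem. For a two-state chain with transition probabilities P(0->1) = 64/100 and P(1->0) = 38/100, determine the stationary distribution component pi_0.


Stationary distribution: pi_0 = p10/(p01+p10), pi_1 = p01/(p01+p10)
p01 = 0.6400, p10 = 0.3800
pi_0 = 0.3725

0.3725


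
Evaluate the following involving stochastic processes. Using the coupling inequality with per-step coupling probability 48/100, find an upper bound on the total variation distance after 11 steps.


TV distance bound <= (1-delta)^n
= (1 - 0.4800)^11
= 0.5200^11
= 7.5169e-04

7.5169e-04


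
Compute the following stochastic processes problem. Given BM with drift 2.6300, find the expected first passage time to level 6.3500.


Expected first passage time = a/mu
= 6.3500/2.6300
= 2.4144

2.4144


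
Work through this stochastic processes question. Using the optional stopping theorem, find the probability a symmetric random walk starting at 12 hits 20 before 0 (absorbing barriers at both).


By optional stopping theorem: E(M at tau) = M(0) = 12
P(hit 20)*20 + P(hit 0)*0 = 12
P(hit 20) = (12 - 0)/(20 - 0) = 3/5 = 0.6000

0.6000


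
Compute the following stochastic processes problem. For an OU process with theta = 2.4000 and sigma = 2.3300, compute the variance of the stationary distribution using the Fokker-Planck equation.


Stationary variance = sigma^2 / (2*theta)
= 2.3300^2 / (2*2.4000)
= 5.4289 / 4.8000
= 1.1310

1.1310


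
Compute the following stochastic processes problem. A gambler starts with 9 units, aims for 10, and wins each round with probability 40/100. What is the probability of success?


Gambler's ruin formula:
r = q/p = 0.6000/0.4000 = 1.5000
P(win) = (1 - r^i)/(1 - r^N)
= (1 - 1.5000^9)/(1 - 1.5000^10)
= 0.6608

0.6608


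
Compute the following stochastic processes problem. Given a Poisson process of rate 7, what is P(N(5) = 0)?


P(N(t)=k) = (lambda*t)^k * exp(-lambda*t) / k!
lambda*t = 35
= 35^0 * exp(-35) / 0!
= 1 * 6.3051e-16 / 1
= 6.3051e-16

6.3051e-16


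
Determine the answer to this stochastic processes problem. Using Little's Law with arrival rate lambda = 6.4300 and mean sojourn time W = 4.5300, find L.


Little's Law: L = lambda * W
= 6.4300 * 4.5300
= 29.1279

29.1279


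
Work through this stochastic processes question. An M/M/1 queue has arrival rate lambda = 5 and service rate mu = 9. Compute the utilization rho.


rho = lambda/mu
= 5/9
= 0.5556

0.5556


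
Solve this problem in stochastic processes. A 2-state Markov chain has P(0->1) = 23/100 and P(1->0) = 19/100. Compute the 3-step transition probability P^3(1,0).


Computing P^3 by matrix multiplication.
P = [[0.7700, 0.2300], [0.1900, 0.8100]]
After raising P to the power 3:
P^3(1,0) = 0.3641

0.3641


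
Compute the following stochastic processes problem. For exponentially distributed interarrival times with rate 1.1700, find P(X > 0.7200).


P(X > t) = exp(-lambda * t)
= exp(-1.1700 * 0.7200)
= exp(-0.8424) = 0.4307

0.4307


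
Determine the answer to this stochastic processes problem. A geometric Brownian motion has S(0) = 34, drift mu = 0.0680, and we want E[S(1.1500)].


E[S(t)] = S(0) * exp(mu * t)
= 34 * exp(0.0680 * 1.1500)
= 34 * 1.0813
= 36.7655

36.7655


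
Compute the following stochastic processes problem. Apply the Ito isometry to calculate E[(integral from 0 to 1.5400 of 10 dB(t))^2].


By Ito isometry: E[(int f dB)^2] = int f^2 dt
= 10^2 * 1.5400
= 100 * 1.5400 = 154.0000

154.0000


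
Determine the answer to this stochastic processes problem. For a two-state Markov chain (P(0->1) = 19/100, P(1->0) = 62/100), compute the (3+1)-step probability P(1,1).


P^4 = P^3 * P^1
Computing via matrix multiplication of the transition matrix.
Entry (1,1) of P^4 = 0.2356

0.2356


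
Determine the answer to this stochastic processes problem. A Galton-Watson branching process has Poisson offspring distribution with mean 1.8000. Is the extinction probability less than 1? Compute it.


Since mu = 1.8000 > 1, extinction prob q < 1.
Solve s = exp(mu*(s-1)) iteratively.
q = 0.2676

0.2676


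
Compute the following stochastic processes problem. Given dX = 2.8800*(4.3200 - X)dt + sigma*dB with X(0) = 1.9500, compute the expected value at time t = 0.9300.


E[X(t)] = mu + (X(0) - mu)*exp(-theta*t)
= 4.3200 + (1.9500 - 4.3200)*exp(-2.8800*0.9300)
= 4.3200 + -2.3700 * 0.0687
= 4.1572

4.1572


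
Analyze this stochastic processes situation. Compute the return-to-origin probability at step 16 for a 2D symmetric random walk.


P = C(16,8)^2 / 4^16
= 12870^2 / 4294967296
= 165636900 / 4294967296
= 0.0386

0.0386


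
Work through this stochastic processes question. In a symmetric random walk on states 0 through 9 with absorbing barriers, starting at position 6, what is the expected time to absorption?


For symmetric RW on 0,...,N with absorbing barriers, E(i) = i*(N-i)
E(6) = 6 * 3 = 18

18


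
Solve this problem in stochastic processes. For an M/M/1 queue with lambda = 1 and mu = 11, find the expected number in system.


rho = 1/11 = 0.0909
L = rho/(1-rho)
= 0.0909/0.9091
= 0.1000

0.1000


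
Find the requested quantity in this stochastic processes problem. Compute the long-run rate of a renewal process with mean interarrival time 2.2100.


Long-run renewal rate = 1/E(X)
= 1/2.2100
= 0.4525

0.4525


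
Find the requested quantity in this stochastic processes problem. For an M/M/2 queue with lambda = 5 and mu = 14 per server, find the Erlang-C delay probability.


a = lambda/mu = 0.3571
rho = a/c = 0.1786
Erlang-C formula applied:
C(c,a) = 0.0541

0.0541


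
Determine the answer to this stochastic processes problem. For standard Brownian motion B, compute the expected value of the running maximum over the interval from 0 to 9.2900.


E(max B(s)) = sqrt(2t/pi)
= sqrt(2*9.2900/pi)
= sqrt(5.9142)
= 2.4319

2.4319


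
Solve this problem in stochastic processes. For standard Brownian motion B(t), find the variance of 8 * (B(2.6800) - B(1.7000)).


Var(alpha*(B(t)-B(s))) = alpha^2 * (t-s)
= 8^2 * (2.6800 - 1.7000)
= 64 * 0.9800
= 62.7200

62.7200


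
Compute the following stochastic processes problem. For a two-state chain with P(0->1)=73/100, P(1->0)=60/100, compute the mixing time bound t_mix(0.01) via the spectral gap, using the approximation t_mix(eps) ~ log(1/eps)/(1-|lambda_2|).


lambda_2 = |1 - p01 - p10| = |1 - 0.7300 - 0.6000| = 0.3300
t_mix ~ log(1/eps)/(1 - |lambda_2|)
= log(100)/(1 - 0.3300) = 4.6052/0.6700
= 6.8734

6.8734


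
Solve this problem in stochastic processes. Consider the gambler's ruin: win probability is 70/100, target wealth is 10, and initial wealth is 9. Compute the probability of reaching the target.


Gambler's ruin formula:
r = q/p = 0.3000/0.7000 = 0.4286
P(win) = (1 - r^i)/(1 - r^N)
= (1 - 0.4286^9)/(1 - 0.4286^10)
= 0.9997

0.9997


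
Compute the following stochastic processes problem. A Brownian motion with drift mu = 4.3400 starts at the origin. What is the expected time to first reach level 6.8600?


Expected first passage time = a/mu
= 6.8600/4.3400
= 1.5806

1.5806


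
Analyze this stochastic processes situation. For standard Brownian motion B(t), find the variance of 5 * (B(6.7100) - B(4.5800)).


Var(alpha*(B(t)-B(s))) = alpha^2 * (t-s)
= 5^2 * (6.7100 - 4.5800)
= 25 * 2.1300
= 53.2500

53.2500


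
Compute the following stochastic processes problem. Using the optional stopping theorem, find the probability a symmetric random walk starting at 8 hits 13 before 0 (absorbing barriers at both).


By optional stopping theorem: E(M at tau) = M(0) = 8
P(hit 13)*13 + P(hit 0)*0 = 8
P(hit 13) = (8 - 0)/(13 - 0) = 8/13 = 0.6154

0.6154


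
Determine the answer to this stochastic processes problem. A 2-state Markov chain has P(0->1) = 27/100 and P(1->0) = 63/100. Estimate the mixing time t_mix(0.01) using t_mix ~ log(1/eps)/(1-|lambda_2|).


lambda_2 = |1 - p01 - p10| = |1 - 0.2700 - 0.6300| = 0.1000
t_mix ~ log(1/eps)/(1 - |lambda_2|)
= log(100)/(1 - 0.1000) = 4.6052/0.9000
= 5.1169

5.1169


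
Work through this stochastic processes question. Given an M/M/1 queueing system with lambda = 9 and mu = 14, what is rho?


rho = lambda/mu
= 9/14
= 0.6429

0.6429


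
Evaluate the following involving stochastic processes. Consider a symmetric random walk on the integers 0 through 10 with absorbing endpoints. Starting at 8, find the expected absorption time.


For symmetric RW on 0,...,N with absorbing barriers, E(i) = i*(N-i)
E(8) = 8 * 2 = 16

16


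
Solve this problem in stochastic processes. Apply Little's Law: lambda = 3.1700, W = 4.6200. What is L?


Little's Law: L = lambda * W
= 3.1700 * 4.6200
= 14.6454

14.6454


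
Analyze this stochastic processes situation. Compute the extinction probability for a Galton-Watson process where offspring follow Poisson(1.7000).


Since mu = 1.7000 > 1, extinction prob q < 1.
Solve s = exp(mu*(s-1)) iteratively.
q = 0.3088

0.3088


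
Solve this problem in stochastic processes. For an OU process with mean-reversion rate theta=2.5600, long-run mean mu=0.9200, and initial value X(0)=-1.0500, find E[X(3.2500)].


E[X(t)] = mu + (X(0) - mu)*exp(-theta*t)
= 0.9200 + (-1.0500 - 0.9200)*exp(-2.5600*3.2500)
= 0.9200 + -1.9700 * 2.4360e-04
= 0.9195

0.9195


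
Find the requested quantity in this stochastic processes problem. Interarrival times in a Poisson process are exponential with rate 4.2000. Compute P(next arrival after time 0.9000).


P(X > t) = exp(-lambda * t)
= exp(-4.2000 * 0.9000)
= exp(-3.7800) = 0.0228

0.0228


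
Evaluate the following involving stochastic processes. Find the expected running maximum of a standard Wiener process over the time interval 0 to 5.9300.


E(max B(s)) = sqrt(2t/pi)
= sqrt(2*5.9300/pi)
= sqrt(3.7752)
= 1.9430

1.9430


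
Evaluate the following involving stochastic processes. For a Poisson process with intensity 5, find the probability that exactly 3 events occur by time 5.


P(N(t)=k) = (lambda*t)^k * exp(-lambda*t) / k!
lambda*t = 25
= 25^3 * exp(-25) / 3!
= 15625 * 1.3888e-11 / 6
= 3.6167e-08

3.6167e-08


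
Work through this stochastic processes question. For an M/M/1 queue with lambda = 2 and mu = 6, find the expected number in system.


rho = 2/6 = 0.3333
L = rho/(1-rho)
= 0.3333/0.6667
= 0.5000

0.5000


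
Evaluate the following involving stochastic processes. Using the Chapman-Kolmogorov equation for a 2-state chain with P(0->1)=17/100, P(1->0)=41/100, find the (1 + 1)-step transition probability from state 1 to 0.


P^2 = P^1 * P^1
Computing via matrix multiplication of the transition matrix.
Entry (1,0) of P^2 = 0.5822

0.5822


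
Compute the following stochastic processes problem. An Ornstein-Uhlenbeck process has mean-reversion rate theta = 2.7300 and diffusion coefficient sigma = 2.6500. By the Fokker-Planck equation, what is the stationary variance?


Stationary variance = sigma^2 / (2*theta)
= 2.6500^2 / (2*2.7300)
= 7.0225 / 5.4600
= 1.2862

1.2862


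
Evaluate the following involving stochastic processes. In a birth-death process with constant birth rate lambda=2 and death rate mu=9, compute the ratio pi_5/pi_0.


For birth-death process, pi_n/pi_0 = (lambda/mu)^n
= (2/9)^5
= 5.4192e-04

5.4192e-04


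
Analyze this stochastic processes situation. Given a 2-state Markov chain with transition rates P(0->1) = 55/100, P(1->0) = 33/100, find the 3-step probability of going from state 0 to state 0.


Computing P^3 by matrix multiplication.
P = [[0.4500, 0.5500], [0.3300, 0.6700]]
After raising P to the power 3:
P^3(0,0) = 0.3761

0.3761


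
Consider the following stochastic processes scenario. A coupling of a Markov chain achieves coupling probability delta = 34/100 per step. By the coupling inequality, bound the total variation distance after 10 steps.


TV distance bound <= (1-delta)^n
= (1 - 0.3400)^10
= 0.6600^10
= 0.0157

0.0157


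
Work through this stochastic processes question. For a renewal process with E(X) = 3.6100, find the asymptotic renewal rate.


Long-run renewal rate = 1/E(X)
= 1/3.6100
= 0.2770

0.2770


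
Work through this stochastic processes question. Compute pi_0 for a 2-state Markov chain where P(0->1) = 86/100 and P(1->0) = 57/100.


Stationary distribution: pi_0 = p10/(p01+p10), pi_1 = p01/(p01+p10)
p01 = 0.8600, p10 = 0.5700
pi_0 = 0.3986

0.3986


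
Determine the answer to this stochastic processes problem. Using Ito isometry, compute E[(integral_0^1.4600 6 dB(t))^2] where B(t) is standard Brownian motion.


By Ito isometry: E[(int f dB)^2] = int f^2 dt
= 6^2 * 1.4600
= 36 * 1.4600 = 52.5600

52.5600


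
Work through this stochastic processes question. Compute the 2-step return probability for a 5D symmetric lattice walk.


P(return in 2 steps) = P(reverse first step) = 1/(2d)
= 1/10
= 0.1000

0.1000


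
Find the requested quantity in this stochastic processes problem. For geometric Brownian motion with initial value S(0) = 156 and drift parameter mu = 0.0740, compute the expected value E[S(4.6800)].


E[S(t)] = S(0) * exp(mu * t)
= 156 * exp(0.0740 * 4.6800)
= 156 * 1.4139
= 220.5614

220.5614


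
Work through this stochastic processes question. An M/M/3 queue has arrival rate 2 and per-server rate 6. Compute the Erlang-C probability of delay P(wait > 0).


a = lambda/mu = 0.3333
rho = a/c = 0.1111
Erlang-C formula applied:
C(c,a) = 0.0050

0.0050


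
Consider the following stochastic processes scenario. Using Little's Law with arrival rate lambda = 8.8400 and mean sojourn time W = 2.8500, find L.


Little's Law: L = lambda * W
= 8.8400 * 2.8500
= 25.1940

25.1940


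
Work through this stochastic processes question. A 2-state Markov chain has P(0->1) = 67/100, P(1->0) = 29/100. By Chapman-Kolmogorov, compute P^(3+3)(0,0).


P^6 = P^3 * P^3
Computing via matrix multiplication of the transition matrix.
Entry (0,0) of P^6 = 0.3021

0.3021


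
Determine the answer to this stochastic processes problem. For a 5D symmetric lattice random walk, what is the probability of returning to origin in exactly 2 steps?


P(return in 2 steps) = P(reverse first step) = 1/(2d)
= 1/10
= 0.1000

0.1000


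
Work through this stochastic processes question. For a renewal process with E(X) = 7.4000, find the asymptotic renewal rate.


Long-run renewal rate = 1/E(X)
= 1/7.4000
= 0.1351

0.1351


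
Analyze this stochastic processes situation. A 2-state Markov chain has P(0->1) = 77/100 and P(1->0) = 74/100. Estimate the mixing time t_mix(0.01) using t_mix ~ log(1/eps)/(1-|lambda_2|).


lambda_2 = |1 - p01 - p10| = |1 - 0.7700 - 0.7400| = 0.5100
t_mix ~ log(1/eps)/(1 - |lambda_2|)
= log(100)/(1 - 0.5100) = 4.6052/0.4900
= 9.3983

9.3983


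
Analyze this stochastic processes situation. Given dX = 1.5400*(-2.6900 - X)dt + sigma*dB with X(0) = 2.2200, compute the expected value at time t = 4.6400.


E[X(t)] = mu + (X(0) - mu)*exp(-theta*t)
= -2.6900 + (2.2200 - -2.6900)*exp(-1.5400*4.6400)
= -2.6900 + 4.9100 * 7.8833e-04
= -2.6861

-2.6861


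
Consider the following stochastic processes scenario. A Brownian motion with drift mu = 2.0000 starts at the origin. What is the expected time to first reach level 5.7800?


Expected first passage time = a/mu
= 5.7800/2.0000
= 2.8900

2.8900


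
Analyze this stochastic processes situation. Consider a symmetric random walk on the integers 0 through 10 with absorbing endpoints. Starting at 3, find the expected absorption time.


For symmetric RW on 0,...,N with absorbing barriers, E(i) = i*(N-i)
E(3) = 3 * 7 = 21

21


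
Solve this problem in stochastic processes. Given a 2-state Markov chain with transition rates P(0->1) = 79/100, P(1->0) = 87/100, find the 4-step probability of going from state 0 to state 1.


Computing P^4 by matrix multiplication.
P = [[0.2100, 0.7900], [0.8700, 0.1300]]
After raising P to the power 4:
P^4(0,1) = 0.3856

0.3856


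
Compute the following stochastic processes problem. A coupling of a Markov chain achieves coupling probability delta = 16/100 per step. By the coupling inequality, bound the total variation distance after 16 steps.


TV distance bound <= (1-delta)^n
= (1 - 0.1600)^16
= 0.8400^16
= 0.0614

0.0614


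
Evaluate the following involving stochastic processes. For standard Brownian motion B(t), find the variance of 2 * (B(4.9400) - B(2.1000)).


Var(alpha*(B(t)-B(s))) = alpha^2 * (t-s)
= 2^2 * (4.9400 - 2.1000)
= 4 * 2.8400
= 11.3600

11.3600


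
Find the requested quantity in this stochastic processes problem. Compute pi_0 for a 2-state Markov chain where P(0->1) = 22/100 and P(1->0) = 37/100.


Stationary distribution: pi_0 = p10/(p01+p10), pi_1 = p01/(p01+p10)
p01 = 0.2200, p10 = 0.3700
pi_0 = 0.6271

0.6271


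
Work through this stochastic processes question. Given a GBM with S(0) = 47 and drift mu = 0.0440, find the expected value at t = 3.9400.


E[S(t)] = S(0) * exp(mu * t)
= 47 * exp(0.0440 * 3.9400)
= 47 * 1.1893
= 55.8968

55.8968


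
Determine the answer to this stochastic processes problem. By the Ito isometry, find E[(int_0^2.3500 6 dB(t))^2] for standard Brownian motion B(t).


By Ito isometry: E[(int f dB)^2] = int f^2 dt
= 6^2 * 2.3500
= 36 * 2.3500 = 84.6000

84.6000


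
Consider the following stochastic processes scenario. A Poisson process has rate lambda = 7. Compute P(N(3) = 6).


P(N(t)=k) = (lambda*t)^k * exp(-lambda*t) / k!
lambda*t = 21
= 21^6 * exp(-21) / 6!
= 85766121 * 7.5826e-10 / 720
= 9.0323e-05

9.0323e-05


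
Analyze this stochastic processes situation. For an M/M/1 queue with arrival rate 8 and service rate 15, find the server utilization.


rho = lambda/mu
= 8/15
= 0.5333

0.5333


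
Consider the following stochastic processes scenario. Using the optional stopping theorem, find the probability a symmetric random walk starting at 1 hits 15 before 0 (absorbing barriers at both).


By optional stopping theorem: E(M at tau) = M(0) = 1
P(hit 15)*15 + P(hit 0)*0 = 1
P(hit 15) = (1 - 0)/(15 - 0) = 1/15 = 0.0667

0.0667


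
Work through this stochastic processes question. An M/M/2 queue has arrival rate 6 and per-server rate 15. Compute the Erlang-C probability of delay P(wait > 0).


a = lambda/mu = 0.4000
rho = a/c = 0.2000
Erlang-C formula applied:
C(c,a) = 0.0667

0.0667


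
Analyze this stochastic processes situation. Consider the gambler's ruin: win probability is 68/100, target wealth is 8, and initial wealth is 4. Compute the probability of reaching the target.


Gambler's ruin formula:
r = q/p = 0.3200/0.6800 = 0.4706
P(win) = (1 - r^i)/(1 - r^N)
= (1 - 0.4706^4)/(1 - 0.4706^8)
= 0.9533

0.9533


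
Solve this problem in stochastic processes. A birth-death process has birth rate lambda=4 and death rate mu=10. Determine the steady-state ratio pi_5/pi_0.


For birth-death process, pi_n/pi_0 = (lambda/mu)^n
= (4/10)^5
= 0.0102

0.0102


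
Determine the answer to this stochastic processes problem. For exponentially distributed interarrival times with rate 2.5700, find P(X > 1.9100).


P(X > t) = exp(-lambda * t)
= exp(-2.5700 * 1.9100)
= exp(-4.9087) = 0.0074

0.0074


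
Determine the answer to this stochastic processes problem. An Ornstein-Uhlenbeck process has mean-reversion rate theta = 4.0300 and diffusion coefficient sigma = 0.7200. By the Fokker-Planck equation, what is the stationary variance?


Stationary variance = sigma^2 / (2*theta)
= 0.7200^2 / (2*4.0300)
= 0.5184 / 8.0600
= 0.0643

0.0643


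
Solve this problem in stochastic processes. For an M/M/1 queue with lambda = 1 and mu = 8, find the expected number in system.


rho = 1/8 = 0.1250
L = rho/(1-rho)
= 0.1250/0.8750
= 0.1429

0.1429


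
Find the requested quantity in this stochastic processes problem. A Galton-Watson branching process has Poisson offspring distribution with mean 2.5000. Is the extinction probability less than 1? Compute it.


Since mu = 2.5000 > 1, extinction prob q < 1.
Solve s = exp(mu*(s-1)) iteratively.
q = 0.1074

0.1074


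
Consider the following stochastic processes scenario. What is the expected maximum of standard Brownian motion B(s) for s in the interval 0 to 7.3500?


E(max B(s)) = sqrt(2t/pi)
= sqrt(2*7.3500/pi)
= sqrt(4.6792)
= 2.1631

2.1631


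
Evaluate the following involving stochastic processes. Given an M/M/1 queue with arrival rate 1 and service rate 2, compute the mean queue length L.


rho = 1/2 = 0.5000
L = rho/(1-rho)
= 0.5000/0.5000
= 1.0000

1.0000


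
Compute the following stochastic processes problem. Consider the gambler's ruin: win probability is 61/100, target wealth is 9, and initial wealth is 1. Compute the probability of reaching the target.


Gambler's ruin formula:
r = q/p = 0.3900/0.6100 = 0.6393
P(win) = (1 - r^i)/(1 - r^N)
= (1 - 0.6393^1)/(1 - 0.6393^9)
= 0.3672

0.3672


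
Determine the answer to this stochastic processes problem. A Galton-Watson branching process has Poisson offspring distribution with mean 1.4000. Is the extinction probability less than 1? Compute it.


Since mu = 1.4000 > 1, extinction prob q < 1.
Solve s = exp(mu*(s-1)) iteratively.
q = 0.4890

0.4890


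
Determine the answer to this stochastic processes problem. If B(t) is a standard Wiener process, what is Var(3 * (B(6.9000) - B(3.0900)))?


Var(alpha*(B(t)-B(s))) = alpha^2 * (t-s)
= 3^2 * (6.9000 - 3.0900)
= 9 * 3.8100
= 34.2900

34.2900


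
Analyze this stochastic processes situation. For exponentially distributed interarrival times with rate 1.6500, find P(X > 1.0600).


P(X > t) = exp(-lambda * t)
= exp(-1.6500 * 1.0600)
= exp(-1.7490) = 0.1739

0.1739


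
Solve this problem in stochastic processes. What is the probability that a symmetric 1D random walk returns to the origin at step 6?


P(S(6) = 0) = C(6,3) / 4^3
= 20 / 64
= 0.3125

0.3125


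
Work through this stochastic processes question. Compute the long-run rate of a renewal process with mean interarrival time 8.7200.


Long-run renewal rate = 1/E(X)
= 1/8.7200
= 0.1147

0.1147


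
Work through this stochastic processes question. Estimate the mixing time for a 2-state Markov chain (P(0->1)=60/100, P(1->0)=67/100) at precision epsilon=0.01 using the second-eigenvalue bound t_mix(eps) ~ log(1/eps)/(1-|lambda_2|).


lambda_2 = |1 - p01 - p10| = |1 - 0.6000 - 0.6700| = 0.2700
t_mix ~ log(1/eps)/(1 - |lambda_2|)
= log(100)/(1 - 0.2700) = 4.6052/0.7300
= 6.3085

6.3085


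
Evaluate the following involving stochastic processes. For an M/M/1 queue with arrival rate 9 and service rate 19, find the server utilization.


rho = lambda/mu
= 9/19
= 0.4737

0.4737


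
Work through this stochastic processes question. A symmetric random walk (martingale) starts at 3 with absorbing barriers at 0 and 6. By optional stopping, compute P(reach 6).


By optional stopping theorem: E(M at tau) = M(0) = 3
P(hit 6)*6 + P(hit 0)*0 = 3
P(hit 6) = (3 - 0)/(6 - 0) = 1/2 = 0.5000

0.5000


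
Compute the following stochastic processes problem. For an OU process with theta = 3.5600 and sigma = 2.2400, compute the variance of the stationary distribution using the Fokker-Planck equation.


Stationary variance = sigma^2 / (2*theta)
= 2.2400^2 / (2*3.5600)
= 5.0176 / 7.1200
= 0.7047

0.7047


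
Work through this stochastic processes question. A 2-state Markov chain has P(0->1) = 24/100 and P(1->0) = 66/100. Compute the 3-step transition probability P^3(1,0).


Computing P^3 by matrix multiplication.
P = [[0.7600, 0.2400], [0.6600, 0.3400]]
After raising P to the power 3:
P^3(1,0) = 0.7326

0.7326


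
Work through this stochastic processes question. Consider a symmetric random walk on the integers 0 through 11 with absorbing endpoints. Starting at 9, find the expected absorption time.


For symmetric RW on 0,...,N with absorbing barriers, E(i) = i*(N-i)
E(9) = 9 * 2 = 18

18


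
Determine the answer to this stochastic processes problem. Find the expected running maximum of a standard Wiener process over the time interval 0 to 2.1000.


E(max B(s)) = sqrt(2t/pi)
= sqrt(2*2.1000/pi)
= sqrt(1.3369)
= 1.1562

1.1562


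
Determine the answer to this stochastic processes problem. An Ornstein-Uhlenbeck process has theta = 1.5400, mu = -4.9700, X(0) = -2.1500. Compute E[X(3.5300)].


E[X(t)] = mu + (X(0) - mu)*exp(-theta*t)
= -4.9700 + (-2.1500 - -4.9700)*exp(-1.5400*3.5300)
= -4.9700 + 2.8200 * 0.0044
= -4.9577

-4.9577


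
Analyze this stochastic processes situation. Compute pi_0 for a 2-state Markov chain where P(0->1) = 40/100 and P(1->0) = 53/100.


Stationary distribution: pi_0 = p10/(p01+p10), pi_1 = p01/(p01+p10)
p01 = 0.4000, p10 = 0.5300
pi_0 = 0.5699

0.5699


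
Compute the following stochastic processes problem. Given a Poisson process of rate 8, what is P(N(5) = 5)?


P(N(t)=k) = (lambda*t)^k * exp(-lambda*t) / k!
lambda*t = 40
= 40^5 * exp(-40) / 5!
= 102400000 * 4.2484e-18 / 120
= 3.6253e-12

3.6253e-12


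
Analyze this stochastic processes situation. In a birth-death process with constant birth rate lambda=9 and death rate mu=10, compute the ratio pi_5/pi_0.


For birth-death process, pi_n/pi_0 = (lambda/mu)^n
= (9/10)^5
= 0.5905

0.5905


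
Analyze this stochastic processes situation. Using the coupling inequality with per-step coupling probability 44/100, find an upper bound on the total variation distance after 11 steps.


TV distance bound <= (1-delta)^n
= (1 - 0.4400)^11
= 0.5600^11
= 0.0017

0.0017


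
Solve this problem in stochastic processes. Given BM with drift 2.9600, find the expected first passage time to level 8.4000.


Expected first passage time = a/mu
= 8.4000/2.9600
= 2.8378

2.8378


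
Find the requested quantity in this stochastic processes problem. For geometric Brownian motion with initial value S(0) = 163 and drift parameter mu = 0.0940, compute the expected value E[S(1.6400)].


E[S(t)] = S(0) * exp(mu * t)
= 163 * exp(0.0940 * 1.6400)
= 163 * 1.1667
= 190.1684

190.1684


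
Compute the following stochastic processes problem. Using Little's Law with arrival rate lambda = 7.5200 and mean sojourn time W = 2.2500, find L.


Little's Law: L = lambda * W
= 7.5200 * 2.2500
= 16.9200

16.9200


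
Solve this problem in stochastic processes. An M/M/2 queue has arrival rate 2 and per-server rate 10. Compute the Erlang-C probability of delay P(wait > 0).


a = lambda/mu = 0.2000
rho = a/c = 0.1000
Erlang-C formula applied:
C(c,a) = 0.0182

0.0182


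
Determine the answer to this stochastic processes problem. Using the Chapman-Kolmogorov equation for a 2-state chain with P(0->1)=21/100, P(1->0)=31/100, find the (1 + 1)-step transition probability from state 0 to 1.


P^2 = P^1 * P^1
Computing via matrix multiplication of the transition matrix.
Entry (0,1) of P^2 = 0.3108

0.3108


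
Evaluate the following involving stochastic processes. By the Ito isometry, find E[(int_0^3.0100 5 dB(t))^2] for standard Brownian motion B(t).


By Ito isometry: E[(int f dB)^2] = int f^2 dt
= 5^2 * 3.0100
= 25 * 3.0100 = 75.2500

75.2500


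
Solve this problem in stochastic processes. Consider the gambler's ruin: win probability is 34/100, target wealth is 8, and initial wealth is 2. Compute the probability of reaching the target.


Gambler's ruin formula:
r = q/p = 0.6600/0.3400 = 1.9412
P(win) = (1 - r^i)/(1 - r^N)
= (1 - 1.9412^2)/(1 - 1.9412^8)
= 0.0138

0.0138


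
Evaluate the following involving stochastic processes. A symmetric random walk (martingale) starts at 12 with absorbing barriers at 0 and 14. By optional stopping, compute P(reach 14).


By optional stopping theorem: E(M at tau) = M(0) = 12
P(hit 14)*14 + P(hit 0)*0 = 12
P(hit 14) = (12 - 0)/(14 - 0) = 6/7 = 0.8571

0.8571


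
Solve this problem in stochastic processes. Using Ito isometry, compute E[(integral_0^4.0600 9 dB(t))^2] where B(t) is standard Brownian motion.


By Ito isometry: E[(int f dB)^2] = int f^2 dt
= 9^2 * 4.0600
= 81 * 4.0600 = 328.8600

328.8600


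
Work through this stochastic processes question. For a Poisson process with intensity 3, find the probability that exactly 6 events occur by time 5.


P(N(t)=k) = (lambda*t)^k * exp(-lambda*t) / k!
lambda*t = 15
= 15^6 * exp(-15) / 6!
= 11390625 * 3.0590e-07 / 720
= 0.0048

0.0048
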